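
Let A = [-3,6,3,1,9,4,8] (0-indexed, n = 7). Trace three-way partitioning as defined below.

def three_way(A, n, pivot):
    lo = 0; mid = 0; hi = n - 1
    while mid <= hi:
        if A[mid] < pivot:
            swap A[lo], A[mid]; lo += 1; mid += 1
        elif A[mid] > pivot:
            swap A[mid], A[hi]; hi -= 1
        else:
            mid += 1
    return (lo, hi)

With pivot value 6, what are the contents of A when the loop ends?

[-3,3,1,4,6,8,9]

pivot = 6; lo=0, mid=0, hi=6
A[mid]=-3<6: swap A[0],A[0]; lo=1,mid=1 → [-3,6,3,1,9,4,8]
A[mid]=6=6: mid=2
A[mid]=3<6: swap A[1],A[2]; lo=2,mid=3 → [-3,3,6,1,9,4,8]
A[mid]=1<6: swap A[2],A[3]; lo=3,mid=4 → [-3,3,1,6,9,4,8]
A[mid]=9>6: swap A[4],A[6]; hi=5 → [-3,3,1,6,8,4,9]
A[mid]=8>6: swap A[4],A[5]; hi=4 → [-3,3,1,6,4,8,9]
A[mid]=4<6: swap A[3],A[4]; lo=4,mid=5 → [-3,3,1,4,6,8,9]
end: lo=4, hi=4; A = [-3,3,1,4,6,8,9]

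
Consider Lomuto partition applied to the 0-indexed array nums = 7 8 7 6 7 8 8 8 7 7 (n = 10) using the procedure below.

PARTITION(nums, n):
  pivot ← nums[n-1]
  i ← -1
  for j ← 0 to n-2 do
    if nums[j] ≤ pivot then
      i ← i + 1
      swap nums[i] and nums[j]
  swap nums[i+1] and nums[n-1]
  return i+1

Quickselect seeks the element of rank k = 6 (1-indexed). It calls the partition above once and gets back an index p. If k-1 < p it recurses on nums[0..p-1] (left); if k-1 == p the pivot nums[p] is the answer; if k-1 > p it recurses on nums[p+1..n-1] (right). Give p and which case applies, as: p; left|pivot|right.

pivot=7, i=-1
j=0: 7≤7, i=0, swap(0,0) ⇒ 7 8 7 6 7 8 8 8 7 7
j=1: 8>7, skip
j=2: 7≤7, i=1, swap(1,2) ⇒ 7 7 8 6 7 8 8 8 7 7
j=3: 6≤7, i=2, swap(2,3) ⇒ 7 7 6 8 7 8 8 8 7 7
j=4: 7≤7, i=3, swap(3,4) ⇒ 7 7 6 7 8 8 8 8 7 7
j=5: 8>7, skip
j=6: 8>7, skip
j=7: 8>7, skip
j=8: 7≤7, i=4, swap(4,8) ⇒ 7 7 6 7 7 8 8 8 8 7
swap(5,9) ⇒ 7 7 6 7 7 7 8 8 8 8; return 5
p = 5; k-1 = 5 == 5 ⇒ pivot

5; pivot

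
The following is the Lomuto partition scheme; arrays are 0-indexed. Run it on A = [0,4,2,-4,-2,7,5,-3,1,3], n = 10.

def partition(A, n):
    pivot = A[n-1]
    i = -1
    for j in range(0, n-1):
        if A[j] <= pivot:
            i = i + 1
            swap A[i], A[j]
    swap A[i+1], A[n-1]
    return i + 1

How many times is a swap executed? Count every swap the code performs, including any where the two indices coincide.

pivot = A[9] = 3; i = -1
j=0: A[0]=0 ≤ 3 → i=0, swap A[0],A[0] (no change) → [0,4,2,-4,-2,7,5,-3,1,3]
j=1: A[1]=4 > 3 → no swap
j=2: A[2]=2 ≤ 3 → i=1, swap A[1],A[2] → [0,2,4,-4,-2,7,5,-3,1,3]
j=3: A[3]=-4 ≤ 3 → i=2, swap A[2],A[3] → [0,2,-4,4,-2,7,5,-3,1,3]
j=4: A[4]=-2 ≤ 3 → i=3, swap A[3],A[4] → [0,2,-4,-2,4,7,5,-3,1,3]
j=5: A[5]=7 > 3 → no swap
j=6: A[6]=5 > 3 → no swap
j=7: A[7]=-3 ≤ 3 → i=4, swap A[4],A[7] → [0,2,-4,-2,-3,7,5,4,1,3]
j=8: A[8]=1 ≤ 3 → i=5, swap A[5],A[8] → [0,2,-4,-2,-3,1,5,4,7,3]
final swap A[6],A[9] → [0,2,-4,-2,-3,1,3,4,7,5]; return 6

7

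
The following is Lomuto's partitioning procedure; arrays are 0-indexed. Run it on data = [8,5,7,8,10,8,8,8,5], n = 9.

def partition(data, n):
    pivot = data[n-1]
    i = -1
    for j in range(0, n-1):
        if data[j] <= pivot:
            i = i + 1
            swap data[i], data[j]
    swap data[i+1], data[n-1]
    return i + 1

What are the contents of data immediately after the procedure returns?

pivot = data[8] = 5; i = -1
j=0: data[0]=8 > 5 → no swap
j=1: data[1]=5 ≤ 5 → i=0, swap data[0],data[1] → [5,8,7,8,10,8,8,8,5]
j=2: data[2]=7 > 5 → no swap
j=3: data[3]=8 > 5 → no swap
j=4: data[4]=10 > 5 → no swap
j=5: data[5]=8 > 5 → no swap
j=6: data[6]=8 > 5 → no swap
j=7: data[7]=8 > 5 → no swap
final swap data[1],data[8] → [5,5,7,8,10,8,8,8,8]; return 1

[5,5,7,8,10,8,8,8,8]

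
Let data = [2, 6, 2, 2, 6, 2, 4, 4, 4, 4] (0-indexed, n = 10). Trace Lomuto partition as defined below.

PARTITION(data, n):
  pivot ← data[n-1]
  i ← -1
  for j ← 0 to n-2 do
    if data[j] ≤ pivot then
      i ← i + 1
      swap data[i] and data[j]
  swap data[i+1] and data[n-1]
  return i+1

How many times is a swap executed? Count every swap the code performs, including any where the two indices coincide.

8

pivot=4, i=-1
j=0: 2≤4, i=0, swap(0,0) ⇒ [2, 6, 2, 2, 6, 2, 4, 4, 4, 4]
j=1: 6>4, skip
j=2: 2≤4, i=1, swap(1,2) ⇒ [2, 2, 6, 2, 6, 2, 4, 4, 4, 4]
j=3: 2≤4, i=2, swap(2,3) ⇒ [2, 2, 2, 6, 6, 2, 4, 4, 4, 4]
j=4: 6>4, skip
j=5: 2≤4, i=3, swap(3,5) ⇒ [2, 2, 2, 2, 6, 6, 4, 4, 4, 4]
j=6: 4≤4, i=4, swap(4,6) ⇒ [2, 2, 2, 2, 4, 6, 6, 4, 4, 4]
j=7: 4≤4, i=5, swap(5,7) ⇒ [2, 2, 2, 2, 4, 4, 6, 6, 4, 4]
j=8: 4≤4, i=6, swap(6,8) ⇒ [2, 2, 2, 2, 4, 4, 4, 6, 6, 4]
swap(7,9) ⇒ [2, 2, 2, 2, 4, 4, 4, 4, 6, 6]; return 7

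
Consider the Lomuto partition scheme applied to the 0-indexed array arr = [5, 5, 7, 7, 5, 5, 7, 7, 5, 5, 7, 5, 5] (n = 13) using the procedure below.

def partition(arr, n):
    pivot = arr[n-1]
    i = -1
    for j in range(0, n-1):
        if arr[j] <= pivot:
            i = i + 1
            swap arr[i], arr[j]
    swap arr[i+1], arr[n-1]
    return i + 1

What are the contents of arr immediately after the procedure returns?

pivot = arr[12] = 5; i = -1
j=0: arr[0]=5 ≤ 5 → i=0, swap arr[0],arr[0] (no change) → [5, 5, 7, 7, 5, 5, 7, 7, 5, 5, 7, 5, 5]
j=1: arr[1]=5 ≤ 5 → i=1, swap arr[1],arr[1] (no change) → [5, 5, 7, 7, 5, 5, 7, 7, 5, 5, 7, 5, 5]
j=2: arr[2]=7 > 5 → no swap
j=3: arr[3]=7 > 5 → no swap
j=4: arr[4]=5 ≤ 5 → i=2, swap arr[2],arr[4] → [5, 5, 5, 7, 7, 5, 7, 7, 5, 5, 7, 5, 5]
j=5: arr[5]=5 ≤ 5 → i=3, swap arr[3],arr[5] → [5, 5, 5, 5, 7, 7, 7, 7, 5, 5, 7, 5, 5]
j=6: arr[6]=7 > 5 → no swap
j=7: arr[7]=7 > 5 → no swap
j=8: arr[8]=5 ≤ 5 → i=4, swap arr[4],arr[8] → [5, 5, 5, 5, 5, 7, 7, 7, 7, 5, 7, 5, 5]
j=9: arr[9]=5 ≤ 5 → i=5, swap arr[5],arr[9] → [5, 5, 5, 5, 5, 5, 7, 7, 7, 7, 7, 5, 5]
j=10: arr[10]=7 > 5 → no swap
j=11: arr[11]=5 ≤ 5 → i=6, swap arr[6],arr[11] → [5, 5, 5, 5, 5, 5, 5, 7, 7, 7, 7, 7, 5]
final swap arr[7],arr[12] → [5, 5, 5, 5, 5, 5, 5, 5, 7, 7, 7, 7, 7]; return 7

[5, 5, 5, 5, 5, 5, 5, 5, 7, 7, 7, 7, 7]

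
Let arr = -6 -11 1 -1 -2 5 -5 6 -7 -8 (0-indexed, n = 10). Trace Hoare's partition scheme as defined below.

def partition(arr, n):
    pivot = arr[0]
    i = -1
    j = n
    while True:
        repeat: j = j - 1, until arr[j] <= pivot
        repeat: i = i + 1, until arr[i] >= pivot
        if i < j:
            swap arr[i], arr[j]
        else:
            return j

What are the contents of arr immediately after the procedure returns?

pivot = arr[0] = -6; i = -1, j = 10
j→9 (arr[9]=-8≤-6), i→0 (arr[0]=-6≥-6); i<j, swap → -8 -11 1 -1 -2 5 -5 6 -7 -6
j→8 (arr[8]=-7≤-6), i→2 (arr[2]=1≥-6); i<j, swap → -8 -11 -7 -1 -2 5 -5 6 1 -6
j→2, i→3; i≥j, return j=2. arr = -8 -11 -7 -1 -2 5 -5 6 1 -6

-8 -11 -7 -1 -2 5 -5 6 1 -6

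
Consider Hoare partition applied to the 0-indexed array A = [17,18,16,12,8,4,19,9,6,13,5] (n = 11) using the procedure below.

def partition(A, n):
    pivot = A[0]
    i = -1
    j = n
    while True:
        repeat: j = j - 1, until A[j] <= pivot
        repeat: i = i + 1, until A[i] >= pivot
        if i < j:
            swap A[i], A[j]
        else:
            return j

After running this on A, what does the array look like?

[5,13,16,12,8,4,6,9,19,18,17]

pivot=17
j stops at 10 (5), i stops at 0 (17); swap ⇒ [5,18,16,12,8,4,19,9,6,13,17]
j stops at 9 (13), i stops at 1 (18); swap ⇒ [5,13,16,12,8,4,19,9,6,18,17]
j stops at 8 (6), i stops at 6 (19); swap ⇒ [5,13,16,12,8,4,6,9,19,18,17]
j stops at 7, i stops at 8; i≥j ⇒ return 7. A=[5,13,16,12,8,4,6,9,19,18,17]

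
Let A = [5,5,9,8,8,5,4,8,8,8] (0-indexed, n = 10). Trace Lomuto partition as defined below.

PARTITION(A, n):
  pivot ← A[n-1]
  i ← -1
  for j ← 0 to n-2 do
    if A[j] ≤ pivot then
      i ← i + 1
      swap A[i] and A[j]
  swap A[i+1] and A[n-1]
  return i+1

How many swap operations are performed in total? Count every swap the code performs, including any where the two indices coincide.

pivot=8, i=-1
j=0: 5≤8, i=0, swap(0,0) ⇒ [5,5,9,8,8,5,4,8,8,8]
j=1: 5≤8, i=1, swap(1,1) ⇒ [5,5,9,8,8,5,4,8,8,8]
j=2: 9>8, skip
j=3: 8≤8, i=2, swap(2,3) ⇒ [5,5,8,9,8,5,4,8,8,8]
j=4: 8≤8, i=3, swap(3,4) ⇒ [5,5,8,8,9,5,4,8,8,8]
j=5: 5≤8, i=4, swap(4,5) ⇒ [5,5,8,8,5,9,4,8,8,8]
j=6: 4≤8, i=5, swap(5,6) ⇒ [5,5,8,8,5,4,9,8,8,8]
j=7: 8≤8, i=6, swap(6,7) ⇒ [5,5,8,8,5,4,8,9,8,8]
j=8: 8≤8, i=7, swap(7,8) ⇒ [5,5,8,8,5,4,8,8,9,8]
swap(8,9) ⇒ [5,5,8,8,5,4,8,8,8,9]; return 8

9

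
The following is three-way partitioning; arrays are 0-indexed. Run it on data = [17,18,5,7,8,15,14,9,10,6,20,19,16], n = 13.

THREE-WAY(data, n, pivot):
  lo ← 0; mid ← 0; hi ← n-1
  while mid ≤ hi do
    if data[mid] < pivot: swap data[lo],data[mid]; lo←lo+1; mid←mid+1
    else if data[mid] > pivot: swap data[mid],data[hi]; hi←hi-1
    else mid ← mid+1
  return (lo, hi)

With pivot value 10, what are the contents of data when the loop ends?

pivot = 10; lo=0, mid=0, hi=12
data[mid]=17>10: swap data[0],data[12]; hi=11 → [16,18,5,7,8,15,14,9,10,6,20,19,17]
data[mid]=16>10: swap data[0],data[11]; hi=10 → [19,18,5,7,8,15,14,9,10,6,20,16,17]
data[mid]=19>10: swap data[0],data[10]; hi=9 → [20,18,5,7,8,15,14,9,10,6,19,16,17]
data[mid]=20>10: swap data[0],data[9]; hi=8 → [6,18,5,7,8,15,14,9,10,20,19,16,17]
data[mid]=6<10: swap data[0],data[0]; lo=1,mid=1 → [6,18,5,7,8,15,14,9,10,20,19,16,17]
data[mid]=18>10: swap data[1],data[8]; hi=7 → [6,10,5,7,8,15,14,9,18,20,19,16,17]
data[mid]=10=10: mid=2
data[mid]=5<10: swap data[1],data[2]; lo=2,mid=3 → [6,5,10,7,8,15,14,9,18,20,19,16,17]
data[mid]=7<10: swap data[2],data[3]; lo=3,mid=4 → [6,5,7,10,8,15,14,9,18,20,19,16,17]
data[mid]=8<10: swap data[3],data[4]; lo=4,mid=5 → [6,5,7,8,10,15,14,9,18,20,19,16,17]
data[mid]=15>10: swap data[5],data[7]; hi=6 → [6,5,7,8,10,9,14,15,18,20,19,16,17]
data[mid]=9<10: swap data[4],data[5]; lo=5,mid=6 → [6,5,7,8,9,10,14,15,18,20,19,16,17]
data[mid]=14>10: swap data[6],data[6]; hi=5 → [6,5,7,8,9,10,14,15,18,20,19,16,17]
end: lo=5, hi=5; data = [6,5,7,8,9,10,14,15,18,20,19,16,17]

[6,5,7,8,9,10,14,15,18,20,19,16,17]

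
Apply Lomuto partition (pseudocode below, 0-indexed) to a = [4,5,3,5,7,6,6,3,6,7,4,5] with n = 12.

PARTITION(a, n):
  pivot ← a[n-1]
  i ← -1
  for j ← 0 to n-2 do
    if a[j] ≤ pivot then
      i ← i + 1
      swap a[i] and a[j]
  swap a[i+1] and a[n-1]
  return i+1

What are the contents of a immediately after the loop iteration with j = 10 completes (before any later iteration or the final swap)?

pivot=5, i=-1
j=0: 4≤5, i=0, swap(0,0) ⇒ [4,5,3,5,7,6,6,3,6,7,4,5]
j=1: 5≤5, i=1, swap(1,1) ⇒ [4,5,3,5,7,6,6,3,6,7,4,5]
j=2: 3≤5, i=2, swap(2,2) ⇒ [4,5,3,5,7,6,6,3,6,7,4,5]
j=3: 5≤5, i=3, swap(3,3) ⇒ [4,5,3,5,7,6,6,3,6,7,4,5]
j=4: 7>5, skip
j=5: 6>5, skip
j=6: 6>5, skip
j=7: 3≤5, i=4, swap(4,7) ⇒ [4,5,3,5,3,6,6,7,6,7,4,5]
j=8: 6>5, skip
j=9: 7>5, skip
j=10: 4≤5, i=5, swap(5,10) ⇒ [4,5,3,5,3,4,6,7,6,7,6,5]
(after j=10) a = [4,5,3,5,3,4,6,7,6,7,6,5]

[4,5,3,5,3,4,6,7,6,7,6,5]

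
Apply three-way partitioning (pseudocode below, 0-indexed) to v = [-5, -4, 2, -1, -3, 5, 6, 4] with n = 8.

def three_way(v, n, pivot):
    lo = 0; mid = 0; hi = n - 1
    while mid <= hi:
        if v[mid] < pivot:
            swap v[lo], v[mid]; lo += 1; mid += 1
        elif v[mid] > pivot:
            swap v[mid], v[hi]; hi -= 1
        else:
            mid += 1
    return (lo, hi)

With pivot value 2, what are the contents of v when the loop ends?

[-5, -4, -1, -3, 2, 6, 4, 5]

pivot = 2; lo=0, mid=0, hi=7
v[mid]=-5<2: swap v[0],v[0]; lo=1,mid=1 → [-5, -4, 2, -1, -3, 5, 6, 4]
v[mid]=-4<2: swap v[1],v[1]; lo=2,mid=2 → [-5, -4, 2, -1, -3, 5, 6, 4]
v[mid]=2=2: mid=3
v[mid]=-1<2: swap v[2],v[3]; lo=3,mid=4 → [-5, -4, -1, 2, -3, 5, 6, 4]
v[mid]=-3<2: swap v[3],v[4]; lo=4,mid=5 → [-5, -4, -1, -3, 2, 5, 6, 4]
v[mid]=5>2: swap v[5],v[7]; hi=6 → [-5, -4, -1, -3, 2, 4, 6, 5]
v[mid]=4>2: swap v[5],v[6]; hi=5 → [-5, -4, -1, -3, 2, 6, 4, 5]
v[mid]=6>2: swap v[5],v[5]; hi=4 → [-5, -4, -1, -3, 2, 6, 4, 5]
end: lo=4, hi=4; v = [-5, -4, -1, -3, 2, 6, 4, 5]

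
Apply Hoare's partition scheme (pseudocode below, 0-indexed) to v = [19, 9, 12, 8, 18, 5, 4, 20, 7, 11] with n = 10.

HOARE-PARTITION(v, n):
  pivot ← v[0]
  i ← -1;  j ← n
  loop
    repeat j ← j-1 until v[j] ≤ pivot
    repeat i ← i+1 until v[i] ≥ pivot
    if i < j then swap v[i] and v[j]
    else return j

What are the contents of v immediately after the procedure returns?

[11, 9, 12, 8, 18, 5, 4, 7, 20, 19]

pivot = v[0] = 19; i = -1, j = 10
j→9 (v[9]=11≤19), i→0 (v[0]=19≥19); i<j, swap → [11, 9, 12, 8, 18, 5, 4, 20, 7, 19]
j→8 (v[8]=7≤19), i→7 (v[7]=20≥19); i<j, swap → [11, 9, 12, 8, 18, 5, 4, 7, 20, 19]
j→7, i→8; i≥j, return j=7. v = [11, 9, 12, 8, 18, 5, 4, 7, 20, 19]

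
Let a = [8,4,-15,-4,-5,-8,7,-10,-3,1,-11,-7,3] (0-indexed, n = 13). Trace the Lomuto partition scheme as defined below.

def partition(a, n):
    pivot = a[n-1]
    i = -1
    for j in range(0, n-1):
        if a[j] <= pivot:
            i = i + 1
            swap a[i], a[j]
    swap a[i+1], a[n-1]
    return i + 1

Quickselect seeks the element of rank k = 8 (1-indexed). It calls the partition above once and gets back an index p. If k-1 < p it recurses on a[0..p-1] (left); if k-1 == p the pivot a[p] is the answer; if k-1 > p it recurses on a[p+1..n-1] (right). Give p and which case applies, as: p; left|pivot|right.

pivot = a[12] = 3; i = -1
j=0: a[0]=8 > 3 → no swap
j=1: a[1]=4 > 3 → no swap
j=2: a[2]=-15 ≤ 3 → i=0, swap a[0],a[2] → [-15,4,8,-4,-5,-8,7,-10,-3,1,-11,-7,3]
j=3: a[3]=-4 ≤ 3 → i=1, swap a[1],a[3] → [-15,-4,8,4,-5,-8,7,-10,-3,1,-11,-7,3]
j=4: a[4]=-5 ≤ 3 → i=2, swap a[2],a[4] → [-15,-4,-5,4,8,-8,7,-10,-3,1,-11,-7,3]
j=5: a[5]=-8 ≤ 3 → i=3, swap a[3],a[5] → [-15,-4,-5,-8,8,4,7,-10,-3,1,-11,-7,3]
j=6: a[6]=7 > 3 → no swap
j=7: a[7]=-10 ≤ 3 → i=4, swap a[4],a[7] → [-15,-4,-5,-8,-10,4,7,8,-3,1,-11,-7,3]
j=8: a[8]=-3 ≤ 3 → i=5, swap a[5],a[8] → [-15,-4,-5,-8,-10,-3,7,8,4,1,-11,-7,3]
j=9: a[9]=1 ≤ 3 → i=6, swap a[6],a[9] → [-15,-4,-5,-8,-10,-3,1,8,4,7,-11,-7,3]
j=10: a[10]=-11 ≤ 3 → i=7, swap a[7],a[10] → [-15,-4,-5,-8,-10,-3,1,-11,4,7,8,-7,3]
j=11: a[11]=-7 ≤ 3 → i=8, swap a[8],a[11] → [-15,-4,-5,-8,-10,-3,1,-11,-7,7,8,4,3]
final swap a[9],a[12] → [-15,-4,-5,-8,-10,-3,1,-11,-7,3,8,4,7]; return 9
p = 9; k-1 = 7 < 9 ⇒ left

9; left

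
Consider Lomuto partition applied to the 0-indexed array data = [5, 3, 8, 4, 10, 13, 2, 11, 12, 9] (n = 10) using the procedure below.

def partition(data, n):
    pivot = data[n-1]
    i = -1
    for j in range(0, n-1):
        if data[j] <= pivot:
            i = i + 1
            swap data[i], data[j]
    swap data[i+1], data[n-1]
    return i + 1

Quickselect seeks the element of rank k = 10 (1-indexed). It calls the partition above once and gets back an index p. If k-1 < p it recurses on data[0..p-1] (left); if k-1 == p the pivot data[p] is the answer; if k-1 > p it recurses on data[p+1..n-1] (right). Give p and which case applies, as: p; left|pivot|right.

pivot=9, i=-1
j=0: 5≤9, i=0, swap(0,0) ⇒ [5, 3, 8, 4, 10, 13, 2, 11, 12, 9]
j=1: 3≤9, i=1, swap(1,1) ⇒ [5, 3, 8, 4, 10, 13, 2, 11, 12, 9]
j=2: 8≤9, i=2, swap(2,2) ⇒ [5, 3, 8, 4, 10, 13, 2, 11, 12, 9]
j=3: 4≤9, i=3, swap(3,3) ⇒ [5, 3, 8, 4, 10, 13, 2, 11, 12, 9]
j=4: 10>9, skip
j=5: 13>9, skip
j=6: 2≤9, i=4, swap(4,6) ⇒ [5, 3, 8, 4, 2, 13, 10, 11, 12, 9]
j=7: 11>9, skip
j=8: 12>9, skip
swap(5,9) ⇒ [5, 3, 8, 4, 2, 9, 10, 11, 12, 13]; return 5
p = 5; k-1 = 9 > 5 ⇒ right

5; right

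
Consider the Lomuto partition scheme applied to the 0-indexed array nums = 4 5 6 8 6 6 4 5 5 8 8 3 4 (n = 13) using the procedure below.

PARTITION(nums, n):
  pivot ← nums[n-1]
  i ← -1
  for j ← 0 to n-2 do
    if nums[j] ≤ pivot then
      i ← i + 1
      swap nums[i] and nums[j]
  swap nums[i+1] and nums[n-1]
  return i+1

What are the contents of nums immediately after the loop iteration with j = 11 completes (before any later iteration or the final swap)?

4 4 3 8 6 6 5 5 5 8 8 6 4

pivot=4, i=-1
j=0: 4≤4, i=0, swap(0,0) ⇒ 4 5 6 8 6 6 4 5 5 8 8 3 4
j=1: 5>4, skip
j=2: 6>4, skip
j=3: 8>4, skip
j=4: 6>4, skip
j=5: 6>4, skip
j=6: 4≤4, i=1, swap(1,6) ⇒ 4 4 6 8 6 6 5 5 5 8 8 3 4
j=7: 5>4, skip
j=8: 5>4, skip
j=9: 8>4, skip
j=10: 8>4, skip
j=11: 3≤4, i=2, swap(2,11) ⇒ 4 4 3 8 6 6 5 5 5 8 8 6 4
(after j=11) nums = 4 4 3 8 6 6 5 5 5 8 8 6 4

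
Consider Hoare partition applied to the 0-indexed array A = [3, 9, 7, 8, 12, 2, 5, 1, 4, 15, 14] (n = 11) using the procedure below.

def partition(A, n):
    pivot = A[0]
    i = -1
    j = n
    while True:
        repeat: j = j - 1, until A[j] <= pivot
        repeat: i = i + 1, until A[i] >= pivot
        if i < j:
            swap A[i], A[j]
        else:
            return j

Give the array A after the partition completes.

[1, 2, 7, 8, 12, 9, 5, 3, 4, 15, 14]

pivot=3
j stops at 7 (1), i stops at 0 (3); swap ⇒ [1, 9, 7, 8, 12, 2, 5, 3, 4, 15, 14]
j stops at 5 (2), i stops at 1 (9); swap ⇒ [1, 2, 7, 8, 12, 9, 5, 3, 4, 15, 14]
j stops at 1, i stops at 2; i≥j ⇒ return 1. A=[1, 2, 7, 8, 12, 9, 5, 3, 4, 15, 14]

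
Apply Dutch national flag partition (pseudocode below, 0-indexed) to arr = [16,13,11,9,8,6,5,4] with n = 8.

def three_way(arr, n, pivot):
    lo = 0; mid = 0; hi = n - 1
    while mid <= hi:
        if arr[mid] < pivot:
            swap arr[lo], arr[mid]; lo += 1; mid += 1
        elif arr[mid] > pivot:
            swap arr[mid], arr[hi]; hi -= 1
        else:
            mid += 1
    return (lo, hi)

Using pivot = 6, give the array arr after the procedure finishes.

lo=0 mid=0 hi=7
16>6: swap(0,7), hi=6 ⇒ [4,13,11,9,8,6,5,16]
4<6: swap(0,0), lo=1 mid=1 ⇒ [4,13,11,9,8,6,5,16]
13>6: swap(1,6), hi=5 ⇒ [4,5,11,9,8,6,13,16]
5<6: swap(1,1), lo=2 mid=2 ⇒ [4,5,11,9,8,6,13,16]
11>6: swap(2,5), hi=4 ⇒ [4,5,6,9,8,11,13,16]
6=6: mid=3
9>6: swap(3,4), hi=3 ⇒ [4,5,6,8,9,11,13,16]
8>6: swap(3,3), hi=2 ⇒ [4,5,6,8,9,11,13,16]
done. lo=2 hi=2; arr=[4,5,6,8,9,11,13,16]

[4,5,6,8,9,11,13,16]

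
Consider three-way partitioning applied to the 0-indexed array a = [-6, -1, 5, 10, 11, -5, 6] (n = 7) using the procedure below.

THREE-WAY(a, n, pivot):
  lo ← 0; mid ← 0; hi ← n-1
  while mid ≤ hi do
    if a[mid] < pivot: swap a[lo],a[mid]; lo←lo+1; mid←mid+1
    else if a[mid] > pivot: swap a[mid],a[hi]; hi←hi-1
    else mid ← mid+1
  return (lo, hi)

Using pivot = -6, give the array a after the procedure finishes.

lo=0 mid=0 hi=6
-6=-6: mid=1
-1>-6: swap(1,6), hi=5 ⇒ [-6, 6, 5, 10, 11, -5, -1]
6>-6: swap(1,5), hi=4 ⇒ [-6, -5, 5, 10, 11, 6, -1]
-5>-6: swap(1,4), hi=3 ⇒ [-6, 11, 5, 10, -5, 6, -1]
11>-6: swap(1,3), hi=2 ⇒ [-6, 10, 5, 11, -5, 6, -1]
10>-6: swap(1,2), hi=1 ⇒ [-6, 5, 10, 11, -5, 6, -1]
5>-6: swap(1,1), hi=0 ⇒ [-6, 5, 10, 11, -5, 6, -1]
done. lo=0 hi=0; a=[-6, 5, 10, 11, -5, 6, -1]

[-6, 5, 10, 11, -5, 6, -1]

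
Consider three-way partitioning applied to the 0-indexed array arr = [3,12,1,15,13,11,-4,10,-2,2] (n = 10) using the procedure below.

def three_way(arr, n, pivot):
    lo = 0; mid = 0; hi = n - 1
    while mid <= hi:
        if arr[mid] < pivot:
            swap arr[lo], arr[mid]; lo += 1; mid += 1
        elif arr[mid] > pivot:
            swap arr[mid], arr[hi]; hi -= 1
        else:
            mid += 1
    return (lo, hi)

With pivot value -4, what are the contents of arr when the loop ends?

[-4,1,15,13,11,12,10,-2,2,3]

lo=0 mid=0 hi=9
3>-4: swap(0,9), hi=8 ⇒ [2,12,1,15,13,11,-4,10,-2,3]
2>-4: swap(0,8), hi=7 ⇒ [-2,12,1,15,13,11,-4,10,2,3]
-2>-4: swap(0,7), hi=6 ⇒ [10,12,1,15,13,11,-4,-2,2,3]
10>-4: swap(0,6), hi=5 ⇒ [-4,12,1,15,13,11,10,-2,2,3]
-4=-4: mid=1
12>-4: swap(1,5), hi=4 ⇒ [-4,11,1,15,13,12,10,-2,2,3]
11>-4: swap(1,4), hi=3 ⇒ [-4,13,1,15,11,12,10,-2,2,3]
13>-4: swap(1,3), hi=2 ⇒ [-4,15,1,13,11,12,10,-2,2,3]
15>-4: swap(1,2), hi=1 ⇒ [-4,1,15,13,11,12,10,-2,2,3]
1>-4: swap(1,1), hi=0 ⇒ [-4,1,15,13,11,12,10,-2,2,3]
done. lo=0 hi=0; arr=[-4,1,15,13,11,12,10,-2,2,3]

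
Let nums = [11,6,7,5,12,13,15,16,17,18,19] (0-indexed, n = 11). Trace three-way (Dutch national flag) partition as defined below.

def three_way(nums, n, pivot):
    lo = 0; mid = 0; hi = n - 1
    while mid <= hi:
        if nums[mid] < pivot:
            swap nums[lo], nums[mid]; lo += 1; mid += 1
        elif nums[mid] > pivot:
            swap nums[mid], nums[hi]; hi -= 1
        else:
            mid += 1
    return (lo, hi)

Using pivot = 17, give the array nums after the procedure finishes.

pivot = 17; lo=0, mid=0, hi=10
nums[mid]=11<17: swap nums[0],nums[0]; lo=1,mid=1 → [11,6,7,5,12,13,15,16,17,18,19]
nums[mid]=6<17: swap nums[1],nums[1]; lo=2,mid=2 → [11,6,7,5,12,13,15,16,17,18,19]
nums[mid]=7<17: swap nums[2],nums[2]; lo=3,mid=3 → [11,6,7,5,12,13,15,16,17,18,19]
nums[mid]=5<17: swap nums[3],nums[3]; lo=4,mid=4 → [11,6,7,5,12,13,15,16,17,18,19]
nums[mid]=12<17: swap nums[4],nums[4]; lo=5,mid=5 → [11,6,7,5,12,13,15,16,17,18,19]
nums[mid]=13<17: swap nums[5],nums[5]; lo=6,mid=6 → [11,6,7,5,12,13,15,16,17,18,19]
nums[mid]=15<17: swap nums[6],nums[6]; lo=7,mid=7 → [11,6,7,5,12,13,15,16,17,18,19]
nums[mid]=16<17: swap nums[7],nums[7]; lo=8,mid=8 → [11,6,7,5,12,13,15,16,17,18,19]
nums[mid]=17=17: mid=9
nums[mid]=18>17: swap nums[9],nums[10]; hi=9 → [11,6,7,5,12,13,15,16,17,19,18]
nums[mid]=19>17: swap nums[9],nums[9]; hi=8 → [11,6,7,5,12,13,15,16,17,19,18]
end: lo=8, hi=8; nums = [11,6,7,5,12,13,15,16,17,19,18]

[11,6,7,5,12,13,15,16,17,19,18]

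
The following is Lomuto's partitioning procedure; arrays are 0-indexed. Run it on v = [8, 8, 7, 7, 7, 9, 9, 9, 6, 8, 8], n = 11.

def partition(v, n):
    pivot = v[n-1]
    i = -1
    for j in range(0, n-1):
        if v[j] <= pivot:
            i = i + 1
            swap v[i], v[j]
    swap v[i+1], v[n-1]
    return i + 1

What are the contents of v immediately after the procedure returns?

pivot=8, i=-1
j=0: 8≤8, i=0, swap(0,0) ⇒ [8, 8, 7, 7, 7, 9, 9, 9, 6, 8, 8]
j=1: 8≤8, i=1, swap(1,1) ⇒ [8, 8, 7, 7, 7, 9, 9, 9, 6, 8, 8]
j=2: 7≤8, i=2, swap(2,2) ⇒ [8, 8, 7, 7, 7, 9, 9, 9, 6, 8, 8]
j=3: 7≤8, i=3, swap(3,3) ⇒ [8, 8, 7, 7, 7, 9, 9, 9, 6, 8, 8]
j=4: 7≤8, i=4, swap(4,4) ⇒ [8, 8, 7, 7, 7, 9, 9, 9, 6, 8, 8]
j=5: 9>8, skip
j=6: 9>8, skip
j=7: 9>8, skip
j=8: 6≤8, i=5, swap(5,8) ⇒ [8, 8, 7, 7, 7, 6, 9, 9, 9, 8, 8]
j=9: 8≤8, i=6, swap(6,9) ⇒ [8, 8, 7, 7, 7, 6, 8, 9, 9, 9, 8]
swap(7,10) ⇒ [8, 8, 7, 7, 7, 6, 8, 8, 9, 9, 9]; return 7

[8, 8, 7, 7, 7, 6, 8, 8, 9, 9, 9]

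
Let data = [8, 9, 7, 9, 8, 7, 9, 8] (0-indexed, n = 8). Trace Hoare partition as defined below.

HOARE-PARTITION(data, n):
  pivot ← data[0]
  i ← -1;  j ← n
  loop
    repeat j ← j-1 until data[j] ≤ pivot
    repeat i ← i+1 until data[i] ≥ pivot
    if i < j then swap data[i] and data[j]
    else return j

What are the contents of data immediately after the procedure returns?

[8, 7, 7, 8, 9, 9, 9, 8]

pivot = data[0] = 8; i = -1, j = 8
j→7 (data[7]=8≤8), i→0 (data[0]=8≥8); i<j, swap → [8, 9, 7, 9, 8, 7, 9, 8]
j→5 (data[5]=7≤8), i→1 (data[1]=9≥8); i<j, swap → [8, 7, 7, 9, 8, 9, 9, 8]
j→4 (data[4]=8≤8), i→3 (data[3]=9≥8); i<j, swap → [8, 7, 7, 8, 9, 9, 9, 8]
j→3, i→4; i≥j, return j=3. data = [8, 7, 7, 8, 9, 9, 9, 8]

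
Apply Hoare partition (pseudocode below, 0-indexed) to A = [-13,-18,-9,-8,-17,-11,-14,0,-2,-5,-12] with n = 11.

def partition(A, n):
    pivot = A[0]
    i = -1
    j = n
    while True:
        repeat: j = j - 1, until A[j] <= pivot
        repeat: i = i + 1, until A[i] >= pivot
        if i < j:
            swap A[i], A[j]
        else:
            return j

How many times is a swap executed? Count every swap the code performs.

pivot=-13
j stops at 6 (-14), i stops at 0 (-13); swap ⇒ [-14,-18,-9,-8,-17,-11,-13,0,-2,-5,-12]
j stops at 4 (-17), i stops at 2 (-9); swap ⇒ [-14,-18,-17,-8,-9,-11,-13,0,-2,-5,-12]
j stops at 2, i stops at 3; i≥j ⇒ return 2. A=[-14,-18,-17,-8,-9,-11,-13,0,-2,-5,-12]

2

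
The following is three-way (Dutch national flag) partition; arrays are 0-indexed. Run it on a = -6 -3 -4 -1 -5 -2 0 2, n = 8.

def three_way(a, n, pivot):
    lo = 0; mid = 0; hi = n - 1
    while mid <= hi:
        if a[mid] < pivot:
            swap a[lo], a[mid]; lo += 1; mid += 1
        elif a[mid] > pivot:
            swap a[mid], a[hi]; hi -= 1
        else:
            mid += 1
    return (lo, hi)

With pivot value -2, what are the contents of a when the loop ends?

-6 -3 -4 -5 -2 0 2 -1

lo=0 mid=0 hi=7
-6<-2: swap(0,0), lo=1 mid=1 ⇒ -6 -3 -4 -1 -5 -2 0 2
-3<-2: swap(1,1), lo=2 mid=2 ⇒ -6 -3 -4 -1 -5 -2 0 2
-4<-2: swap(2,2), lo=3 mid=3 ⇒ -6 -3 -4 -1 -5 -2 0 2
-1>-2: swap(3,7), hi=6 ⇒ -6 -3 -4 2 -5 -2 0 -1
2>-2: swap(3,6), hi=5 ⇒ -6 -3 -4 0 -5 -2 2 -1
0>-2: swap(3,5), hi=4 ⇒ -6 -3 -4 -2 -5 0 2 -1
-2=-2: mid=4
-5<-2: swap(3,4), lo=4 mid=5 ⇒ -6 -3 -4 -5 -2 0 2 -1
done. lo=4 hi=4; a=-6 -3 -4 -5 -2 0 2 -1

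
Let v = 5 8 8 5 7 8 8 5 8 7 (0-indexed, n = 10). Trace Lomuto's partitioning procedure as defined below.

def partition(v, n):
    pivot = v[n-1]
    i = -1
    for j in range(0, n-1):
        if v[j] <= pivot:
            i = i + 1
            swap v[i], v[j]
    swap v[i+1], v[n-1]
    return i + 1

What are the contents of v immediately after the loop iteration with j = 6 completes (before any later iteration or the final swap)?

pivot=7, i=-1
j=0: 5≤7, i=0, swap(0,0) ⇒ 5 8 8 5 7 8 8 5 8 7
j=1: 8>7, skip
j=2: 8>7, skip
j=3: 5≤7, i=1, swap(1,3) ⇒ 5 5 8 8 7 8 8 5 8 7
j=4: 7≤7, i=2, swap(2,4) ⇒ 5 5 7 8 8 8 8 5 8 7
j=5: 8>7, skip
j=6: 8>7, skip
(after j=6) v = 5 5 7 8 8 8 8 5 8 7

5 5 7 8 8 8 8 5 8 7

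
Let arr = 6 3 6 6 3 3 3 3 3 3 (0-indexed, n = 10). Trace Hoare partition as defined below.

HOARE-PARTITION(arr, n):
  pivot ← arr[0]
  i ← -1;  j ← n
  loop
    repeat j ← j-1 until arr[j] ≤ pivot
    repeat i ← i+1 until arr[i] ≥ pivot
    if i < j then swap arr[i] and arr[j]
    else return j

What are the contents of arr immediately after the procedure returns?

3 3 3 3 3 3 3 6 6 6

pivot=6
j stops at 9 (3), i stops at 0 (6); swap ⇒ 3 3 6 6 3 3 3 3 3 6
j stops at 8 (3), i stops at 2 (6); swap ⇒ 3 3 3 6 3 3 3 3 6 6
j stops at 7 (3), i stops at 3 (6); swap ⇒ 3 3 3 3 3 3 3 6 6 6
j stops at 6, i stops at 7; i≥j ⇒ return 6. arr=3 3 3 3 3 3 3 6 6 6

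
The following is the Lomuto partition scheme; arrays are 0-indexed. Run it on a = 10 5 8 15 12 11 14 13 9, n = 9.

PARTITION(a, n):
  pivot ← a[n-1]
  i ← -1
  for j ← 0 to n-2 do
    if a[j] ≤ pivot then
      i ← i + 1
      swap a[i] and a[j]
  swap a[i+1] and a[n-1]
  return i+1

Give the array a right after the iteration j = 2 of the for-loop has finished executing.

pivot=9, i=-1
j=0: 10>9, skip
j=1: 5≤9, i=0, swap(0,1) ⇒ 5 10 8 15 12 11 14 13 9
j=2: 8≤9, i=1, swap(1,2) ⇒ 5 8 10 15 12 11 14 13 9
(after j=2) a = 5 8 10 15 12 11 14 13 9

5 8 10 15 12 11 14 13 9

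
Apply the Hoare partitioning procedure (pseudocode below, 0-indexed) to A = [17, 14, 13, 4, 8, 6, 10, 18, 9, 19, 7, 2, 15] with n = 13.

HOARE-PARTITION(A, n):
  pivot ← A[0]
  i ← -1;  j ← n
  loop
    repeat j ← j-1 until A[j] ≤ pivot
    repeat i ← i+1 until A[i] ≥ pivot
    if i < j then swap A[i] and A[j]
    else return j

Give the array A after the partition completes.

pivot=17
j stops at 12 (15), i stops at 0 (17); swap ⇒ [15, 14, 13, 4, 8, 6, 10, 18, 9, 19, 7, 2, 17]
j stops at 11 (2), i stops at 7 (18); swap ⇒ [15, 14, 13, 4, 8, 6, 10, 2, 9, 19, 7, 18, 17]
j stops at 10 (7), i stops at 9 (19); swap ⇒ [15, 14, 13, 4, 8, 6, 10, 2, 9, 7, 19, 18, 17]
j stops at 9, i stops at 10; i≥j ⇒ return 9. A=[15, 14, 13, 4, 8, 6, 10, 2, 9, 7, 19, 18, 17]

[15, 14, 13, 4, 8, 6, 10, 2, 9, 7, 19, 18, 17]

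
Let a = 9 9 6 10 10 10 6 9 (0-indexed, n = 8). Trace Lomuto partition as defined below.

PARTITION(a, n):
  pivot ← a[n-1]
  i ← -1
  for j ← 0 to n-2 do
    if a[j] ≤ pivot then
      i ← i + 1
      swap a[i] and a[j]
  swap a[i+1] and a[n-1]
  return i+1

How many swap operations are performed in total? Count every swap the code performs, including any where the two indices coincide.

5

pivot = a[7] = 9; i = -1
j=0: a[0]=9 ≤ 9 → i=0, swap a[0],a[0] (no change) → 9 9 6 10 10 10 6 9
j=1: a[1]=9 ≤ 9 → i=1, swap a[1],a[1] (no change) → 9 9 6 10 10 10 6 9
j=2: a[2]=6 ≤ 9 → i=2, swap a[2],a[2] (no change) → 9 9 6 10 10 10 6 9
j=3: a[3]=10 > 9 → no swap
j=4: a[4]=10 > 9 → no swap
j=5: a[5]=10 > 9 → no swap
j=6: a[6]=6 ≤ 9 → i=3, swap a[3],a[6] → 9 9 6 6 10 10 10 9
final swap a[4],a[7] → 9 9 6 6 9 10 10 10; return 4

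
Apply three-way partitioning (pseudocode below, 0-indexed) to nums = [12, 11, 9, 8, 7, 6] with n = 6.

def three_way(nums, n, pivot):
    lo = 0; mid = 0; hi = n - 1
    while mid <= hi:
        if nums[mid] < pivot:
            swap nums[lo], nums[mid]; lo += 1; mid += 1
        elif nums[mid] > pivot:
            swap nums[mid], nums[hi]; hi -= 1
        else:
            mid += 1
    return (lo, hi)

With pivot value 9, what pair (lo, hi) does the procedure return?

pivot = 9; lo=0, mid=0, hi=5
nums[mid]=12>9: swap nums[0],nums[5]; hi=4 → [6, 11, 9, 8, 7, 12]
nums[mid]=6<9: swap nums[0],nums[0]; lo=1,mid=1 → [6, 11, 9, 8, 7, 12]
nums[mid]=11>9: swap nums[1],nums[4]; hi=3 → [6, 7, 9, 8, 11, 12]
nums[mid]=7<9: swap nums[1],nums[1]; lo=2,mid=2 → [6, 7, 9, 8, 11, 12]
nums[mid]=9=9: mid=3
nums[mid]=8<9: swap nums[2],nums[3]; lo=3,mid=4 → [6, 7, 8, 9, 11, 12]
end: lo=3, hi=3; nums = [6, 7, 8, 9, 11, 12]

(3, 3)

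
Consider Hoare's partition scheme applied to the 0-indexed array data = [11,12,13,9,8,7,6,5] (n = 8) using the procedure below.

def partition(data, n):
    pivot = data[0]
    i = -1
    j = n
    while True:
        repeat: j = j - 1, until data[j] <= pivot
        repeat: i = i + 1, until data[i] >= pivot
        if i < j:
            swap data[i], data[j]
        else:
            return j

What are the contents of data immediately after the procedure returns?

[5,6,7,9,8,13,12,11]

pivot = data[0] = 11; i = -1, j = 8
j→7 (data[7]=5≤11), i→0 (data[0]=11≥11); i<j, swap → [5,12,13,9,8,7,6,11]
j→6 (data[6]=6≤11), i→1 (data[1]=12≥11); i<j, swap → [5,6,13,9,8,7,12,11]
j→5 (data[5]=7≤11), i→2 (data[2]=13≥11); i<j, swap → [5,6,7,9,8,13,12,11]
j→4, i→5; i≥j, return j=4. data = [5,6,7,9,8,13,12,11]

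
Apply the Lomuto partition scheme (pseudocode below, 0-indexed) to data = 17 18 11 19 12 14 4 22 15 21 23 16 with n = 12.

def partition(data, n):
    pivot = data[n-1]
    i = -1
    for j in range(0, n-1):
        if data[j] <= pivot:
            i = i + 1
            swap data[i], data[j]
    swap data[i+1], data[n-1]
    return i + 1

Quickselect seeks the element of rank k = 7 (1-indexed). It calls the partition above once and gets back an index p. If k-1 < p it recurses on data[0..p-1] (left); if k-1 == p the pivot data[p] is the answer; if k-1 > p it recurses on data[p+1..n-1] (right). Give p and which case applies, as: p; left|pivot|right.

5; right

pivot = data[11] = 16; i = -1
j=0: data[0]=17 > 16 → no swap
j=1: data[1]=18 > 16 → no swap
j=2: data[2]=11 ≤ 16 → i=0, swap data[0],data[2] → 11 18 17 19 12 14 4 22 15 21 23 16
j=3: data[3]=19 > 16 → no swap
j=4: data[4]=12 ≤ 16 → i=1, swap data[1],data[4] → 11 12 17 19 18 14 4 22 15 21 23 16
j=5: data[5]=14 ≤ 16 → i=2, swap data[2],data[5] → 11 12 14 19 18 17 4 22 15 21 23 16
j=6: data[6]=4 ≤ 16 → i=3, swap data[3],data[6] → 11 12 14 4 18 17 19 22 15 21 23 16
j=7: data[7]=22 > 16 → no swap
j=8: data[8]=15 ≤ 16 → i=4, swap data[4],data[8] → 11 12 14 4 15 17 19 22 18 21 23 16
j=9: data[9]=21 > 16 → no swap
j=10: data[10]=23 > 16 → no swap
final swap data[5],data[11] → 11 12 14 4 15 16 19 22 18 21 23 17; return 5
p = 5; k-1 = 6 > 5 ⇒ right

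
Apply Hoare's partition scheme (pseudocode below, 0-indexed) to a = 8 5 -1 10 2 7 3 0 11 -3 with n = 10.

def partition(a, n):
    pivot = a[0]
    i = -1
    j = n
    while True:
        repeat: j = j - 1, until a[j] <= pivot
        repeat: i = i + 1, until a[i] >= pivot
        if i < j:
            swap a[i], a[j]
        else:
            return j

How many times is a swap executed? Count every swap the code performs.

pivot = a[0] = 8; i = -1, j = 10
j→9 (a[9]=-3≤8), i→0 (a[0]=8≥8); i<j, swap → -3 5 -1 10 2 7 3 0 11 8
j→7 (a[7]=0≤8), i→3 (a[3]=10≥8); i<j, swap → -3 5 -1 0 2 7 3 10 11 8
j→6, i→7; i≥j, return j=6. a = -3 5 -1 0 2 7 3 10 11 8

2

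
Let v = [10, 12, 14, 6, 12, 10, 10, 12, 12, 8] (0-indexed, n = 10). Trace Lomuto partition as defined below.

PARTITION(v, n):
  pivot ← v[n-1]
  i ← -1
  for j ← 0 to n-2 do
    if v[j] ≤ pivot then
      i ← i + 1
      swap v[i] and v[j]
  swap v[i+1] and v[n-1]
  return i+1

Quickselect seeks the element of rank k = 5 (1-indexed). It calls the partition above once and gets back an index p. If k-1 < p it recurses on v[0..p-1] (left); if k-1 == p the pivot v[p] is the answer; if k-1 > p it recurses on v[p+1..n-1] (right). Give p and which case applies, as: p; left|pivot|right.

pivot=8, i=-1
j=0: 10>8, skip
j=1: 12>8, skip
j=2: 14>8, skip
j=3: 6≤8, i=0, swap(0,3) ⇒ [6, 12, 14, 10, 12, 10, 10, 12, 12, 8]
j=4: 12>8, skip
j=5: 10>8, skip
j=6: 10>8, skip
j=7: 12>8, skip
j=8: 12>8, skip
swap(1,9) ⇒ [6, 8, 14, 10, 12, 10, 10, 12, 12, 12]; return 1
p = 1; k-1 = 4 > 1 ⇒ right

1; right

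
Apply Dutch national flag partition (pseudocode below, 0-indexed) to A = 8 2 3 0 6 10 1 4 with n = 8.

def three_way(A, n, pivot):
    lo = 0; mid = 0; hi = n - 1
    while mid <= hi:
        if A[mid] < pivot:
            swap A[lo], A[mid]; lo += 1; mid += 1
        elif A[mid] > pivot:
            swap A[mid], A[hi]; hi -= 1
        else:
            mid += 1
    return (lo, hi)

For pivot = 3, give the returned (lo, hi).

lo=0 mid=0 hi=7
8>3: swap(0,7), hi=6 ⇒ 4 2 3 0 6 10 1 8
4>3: swap(0,6), hi=5 ⇒ 1 2 3 0 6 10 4 8
1<3: swap(0,0), lo=1 mid=1 ⇒ 1 2 3 0 6 10 4 8
2<3: swap(1,1), lo=2 mid=2 ⇒ 1 2 3 0 6 10 4 8
3=3: mid=3
0<3: swap(2,3), lo=3 mid=4 ⇒ 1 2 0 3 6 10 4 8
6>3: swap(4,5), hi=4 ⇒ 1 2 0 3 10 6 4 8
10>3: swap(4,4), hi=3 ⇒ 1 2 0 3 10 6 4 8
done. lo=3 hi=3; A=1 2 0 3 10 6 4 8

(3, 3)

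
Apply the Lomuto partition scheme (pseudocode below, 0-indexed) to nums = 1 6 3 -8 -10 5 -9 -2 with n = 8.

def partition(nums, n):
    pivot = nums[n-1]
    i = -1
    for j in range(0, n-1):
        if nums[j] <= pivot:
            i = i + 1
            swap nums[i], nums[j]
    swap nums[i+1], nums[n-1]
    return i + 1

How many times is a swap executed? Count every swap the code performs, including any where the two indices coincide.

pivot = nums[7] = -2; i = -1
j=0: nums[0]=1 > -2 → no swap
j=1: nums[1]=6 > -2 → no swap
j=2: nums[2]=3 > -2 → no swap
j=3: nums[3]=-8 ≤ -2 → i=0, swap nums[0],nums[3] → -8 6 3 1 -10 5 -9 -2
j=4: nums[4]=-10 ≤ -2 → i=1, swap nums[1],nums[4] → -8 -10 3 1 6 5 -9 -2
j=5: nums[5]=5 > -2 → no swap
j=6: nums[6]=-9 ≤ -2 → i=2, swap nums[2],nums[6] → -8 -10 -9 1 6 5 3 -2
final swap nums[3],nums[7] → -8 -10 -9 -2 6 5 3 1; return 3

4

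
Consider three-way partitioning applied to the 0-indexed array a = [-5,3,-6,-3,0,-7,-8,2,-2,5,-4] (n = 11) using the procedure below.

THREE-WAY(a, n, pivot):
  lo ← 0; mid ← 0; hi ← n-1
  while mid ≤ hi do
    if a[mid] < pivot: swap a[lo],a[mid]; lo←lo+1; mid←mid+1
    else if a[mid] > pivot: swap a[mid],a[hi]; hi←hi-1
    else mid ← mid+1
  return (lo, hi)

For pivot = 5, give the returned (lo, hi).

(10, 10)

pivot = 5; lo=0, mid=0, hi=10
a[mid]=-5<5: swap a[0],a[0]; lo=1,mid=1 → [-5,3,-6,-3,0,-7,-8,2,-2,5,-4]
a[mid]=3<5: swap a[1],a[1]; lo=2,mid=2 → [-5,3,-6,-3,0,-7,-8,2,-2,5,-4]
a[mid]=-6<5: swap a[2],a[2]; lo=3,mid=3 → [-5,3,-6,-3,0,-7,-8,2,-2,5,-4]
a[mid]=-3<5: swap a[3],a[3]; lo=4,mid=4 → [-5,3,-6,-3,0,-7,-8,2,-2,5,-4]
a[mid]=0<5: swap a[4],a[4]; lo=5,mid=5 → [-5,3,-6,-3,0,-7,-8,2,-2,5,-4]
a[mid]=-7<5: swap a[5],a[5]; lo=6,mid=6 → [-5,3,-6,-3,0,-7,-8,2,-2,5,-4]
a[mid]=-8<5: swap a[6],a[6]; lo=7,mid=7 → [-5,3,-6,-3,0,-7,-8,2,-2,5,-4]
a[mid]=2<5: swap a[7],a[7]; lo=8,mid=8 → [-5,3,-6,-3,0,-7,-8,2,-2,5,-4]
a[mid]=-2<5: swap a[8],a[8]; lo=9,mid=9 → [-5,3,-6,-3,0,-7,-8,2,-2,5,-4]
a[mid]=5=5: mid=10
a[mid]=-4<5: swap a[9],a[10]; lo=10,mid=11 → [-5,3,-6,-3,0,-7,-8,2,-2,-4,5]
end: lo=10, hi=10; a = [-5,3,-6,-3,0,-7,-8,2,-2,-4,5]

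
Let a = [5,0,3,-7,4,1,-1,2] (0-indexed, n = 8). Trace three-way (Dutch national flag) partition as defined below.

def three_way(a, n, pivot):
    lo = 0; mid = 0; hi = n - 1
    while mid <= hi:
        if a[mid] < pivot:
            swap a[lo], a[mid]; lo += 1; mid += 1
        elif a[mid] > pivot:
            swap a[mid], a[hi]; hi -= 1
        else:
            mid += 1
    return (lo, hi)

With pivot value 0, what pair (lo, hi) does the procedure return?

lo=0 mid=0 hi=7
5>0: swap(0,7), hi=6 ⇒ [2,0,3,-7,4,1,-1,5]
2>0: swap(0,6), hi=5 ⇒ [-1,0,3,-7,4,1,2,5]
-1<0: swap(0,0), lo=1 mid=1 ⇒ [-1,0,3,-7,4,1,2,5]
0=0: mid=2
3>0: swap(2,5), hi=4 ⇒ [-1,0,1,-7,4,3,2,5]
1>0: swap(2,4), hi=3 ⇒ [-1,0,4,-7,1,3,2,5]
4>0: swap(2,3), hi=2 ⇒ [-1,0,-7,4,1,3,2,5]
-7<0: swap(1,2), lo=2 mid=3 ⇒ [-1,-7,0,4,1,3,2,5]
done. lo=2 hi=2; a=[-1,-7,0,4,1,3,2,5]

(2, 2)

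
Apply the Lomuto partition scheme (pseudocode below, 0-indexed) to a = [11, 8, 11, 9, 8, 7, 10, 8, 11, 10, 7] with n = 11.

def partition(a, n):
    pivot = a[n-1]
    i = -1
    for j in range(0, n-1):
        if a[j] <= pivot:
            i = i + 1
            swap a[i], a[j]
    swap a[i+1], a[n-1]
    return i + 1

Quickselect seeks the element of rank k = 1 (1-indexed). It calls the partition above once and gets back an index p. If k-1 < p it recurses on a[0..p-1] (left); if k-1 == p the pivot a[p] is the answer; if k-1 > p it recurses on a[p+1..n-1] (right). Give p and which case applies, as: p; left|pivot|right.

pivot=7, i=-1
j=0: 11>7, skip
j=1: 8>7, skip
j=2: 11>7, skip
j=3: 9>7, skip
j=4: 8>7, skip
j=5: 7≤7, i=0, swap(0,5) ⇒ [7, 8, 11, 9, 8, 11, 10, 8, 11, 10, 7]
j=6: 10>7, skip
j=7: 8>7, skip
j=8: 11>7, skip
j=9: 10>7, skip
swap(1,10) ⇒ [7, 7, 11, 9, 8, 11, 10, 8, 11, 10, 8]; return 1
p = 1; k-1 = 0 < 1 ⇒ left

1; left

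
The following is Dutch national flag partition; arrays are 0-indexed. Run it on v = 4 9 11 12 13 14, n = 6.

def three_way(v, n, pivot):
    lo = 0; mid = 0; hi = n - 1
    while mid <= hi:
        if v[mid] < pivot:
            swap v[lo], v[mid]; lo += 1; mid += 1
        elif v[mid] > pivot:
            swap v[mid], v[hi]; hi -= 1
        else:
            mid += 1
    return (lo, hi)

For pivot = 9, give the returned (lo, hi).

pivot = 9; lo=0, mid=0, hi=5
v[mid]=4<9: swap v[0],v[0]; lo=1,mid=1 → 4 9 11 12 13 14
v[mid]=9=9: mid=2
v[mid]=11>9: swap v[2],v[5]; hi=4 → 4 9 14 12 13 11
v[mid]=14>9: swap v[2],v[4]; hi=3 → 4 9 13 12 14 11
v[mid]=13>9: swap v[2],v[3]; hi=2 → 4 9 12 13 14 11
v[mid]=12>9: swap v[2],v[2]; hi=1 → 4 9 12 13 14 11
end: lo=1, hi=1; v = 4 9 12 13 14 11

(1, 1)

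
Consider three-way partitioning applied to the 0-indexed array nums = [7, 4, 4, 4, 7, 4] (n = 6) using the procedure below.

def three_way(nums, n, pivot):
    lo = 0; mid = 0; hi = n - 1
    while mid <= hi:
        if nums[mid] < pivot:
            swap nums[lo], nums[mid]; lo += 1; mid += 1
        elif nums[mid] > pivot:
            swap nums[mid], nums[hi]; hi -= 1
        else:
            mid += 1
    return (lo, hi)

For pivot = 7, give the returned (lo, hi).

pivot = 7; lo=0, mid=0, hi=5
nums[mid]=7=7: mid=1
nums[mid]=4<7: swap nums[0],nums[1]; lo=1,mid=2 → [4, 7, 4, 4, 7, 4]
nums[mid]=4<7: swap nums[1],nums[2]; lo=2,mid=3 → [4, 4, 7, 4, 7, 4]
nums[mid]=4<7: swap nums[2],nums[3]; lo=3,mid=4 → [4, 4, 4, 7, 7, 4]
nums[mid]=7=7: mid=5
nums[mid]=4<7: swap nums[3],nums[5]; lo=4,mid=6 → [4, 4, 4, 4, 7, 7]
end: lo=4, hi=5; nums = [4, 4, 4, 4, 7, 7]

(4, 5)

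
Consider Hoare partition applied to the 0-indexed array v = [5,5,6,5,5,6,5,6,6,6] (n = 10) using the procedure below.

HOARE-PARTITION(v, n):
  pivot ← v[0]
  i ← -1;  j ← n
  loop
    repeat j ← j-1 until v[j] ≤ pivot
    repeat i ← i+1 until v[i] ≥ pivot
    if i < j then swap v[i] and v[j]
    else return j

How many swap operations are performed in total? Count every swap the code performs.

pivot = v[0] = 5; i = -1, j = 10
j→6 (v[6]=5≤5), i→0 (v[0]=5≥5); i<j, swap → [5,5,6,5,5,6,5,6,6,6]
j→4 (v[4]=5≤5), i→1 (v[1]=5≥5); i<j, swap → [5,5,6,5,5,6,5,6,6,6]
j→3 (v[3]=5≤5), i→2 (v[2]=6≥5); i<j, swap → [5,5,5,6,5,6,5,6,6,6]
j→2, i→3; i≥j, return j=2. v = [5,5,5,6,5,6,5,6,6,6]

3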